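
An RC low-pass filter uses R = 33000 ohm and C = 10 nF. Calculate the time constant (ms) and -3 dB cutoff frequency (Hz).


Time constant: tau = R * C.
tau = 33000 * 1.00e-08 = 0.00033 s
tau = 0.33 ms
Cutoff frequency: fc = 1 / (2*pi*R*C).
fc = 1 / (2*pi*0.00033) = 482.29 Hz

tau = 0.33 ms, fc = 482.29 Hz


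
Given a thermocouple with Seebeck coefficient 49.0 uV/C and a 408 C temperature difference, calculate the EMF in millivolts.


The thermocouple output V = sensitivity * dT.
V = 49.0 uV/C * 408 C
V = 19992.0 uV
V = 19.992 mV

19.992 mV


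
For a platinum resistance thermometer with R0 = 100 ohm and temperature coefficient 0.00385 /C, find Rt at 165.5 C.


The RTD equation: Rt = R0 * (1 + alpha * T).
Rt = 100 * (1 + 0.00385 * 165.5)
Rt = 100 * (1 + 0.637175)
Rt = 100 * 1.637175
Rt = 163.718 ohm

163.718 ohm


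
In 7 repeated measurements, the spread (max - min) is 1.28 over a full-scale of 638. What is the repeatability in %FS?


Repeatability = (spread / full scale) * 100%.
R = (1.28 / 638) * 100
R = 0.201 %FS

0.201 %FS


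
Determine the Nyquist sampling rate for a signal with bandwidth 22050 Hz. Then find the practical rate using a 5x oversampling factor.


By Nyquist theorem, fs_min = 2 * fmax.
fs_min = 2 * 22050 = 44100 Hz
Practical rate = 5 * fs_min = 5 * 44100 = 220500 Hz

fs_min = 44100 Hz, fs_practical = 220500 Hz


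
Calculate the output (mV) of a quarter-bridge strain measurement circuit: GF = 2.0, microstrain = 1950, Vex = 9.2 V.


Quarter bridge output: Vout = (GF * epsilon * Vex) / 4.
Vout = (2.0 * 1950e-6 * 9.2) / 4
Vout = 0.03588 / 4 V
Vout = 0.00897 V = 8.97 mV

8.97 mV


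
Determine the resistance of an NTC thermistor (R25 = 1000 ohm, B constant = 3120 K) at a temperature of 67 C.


NTC thermistor equation: Rt = R25 * exp(B * (1/T - 1/T25)).
T in Kelvin: 340.15 K, T25 = 298.15 K
1/T - 1/T25 = 1/340.15 - 1/298.15 = -0.00041414
B * (1/T - 1/T25) = 3120 * -0.00041414 = -1.2921
Rt = 1000 * exp(-1.2921) = 274.7 ohm

274.7 ohm


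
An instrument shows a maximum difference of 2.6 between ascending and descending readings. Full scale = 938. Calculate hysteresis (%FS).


Hysteresis = (max difference / full scale) * 100%.
H = (2.6 / 938) * 100
H = 0.277 %FS

0.277 %FS


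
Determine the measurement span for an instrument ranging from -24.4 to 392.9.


Span = upper range - lower range.
Span = 392.9 - (-24.4)
Span = 417.3

417.3


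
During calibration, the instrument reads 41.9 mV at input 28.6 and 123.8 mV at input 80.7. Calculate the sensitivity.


Sensitivity = (y2 - y1) / (x2 - x1).
S = (123.8 - 41.9) / (80.7 - 28.6)
S = 81.9 / 52.1
S = 1.572 mV/unit

1.572 mV/unit


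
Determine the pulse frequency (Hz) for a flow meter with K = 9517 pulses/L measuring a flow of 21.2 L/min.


Frequency = K * Q / 60 (converting L/min to L/s).
f = 9517 * 21.2 / 60
f = 201760.4 / 60
f = 3362.67 Hz

3362.67 Hz


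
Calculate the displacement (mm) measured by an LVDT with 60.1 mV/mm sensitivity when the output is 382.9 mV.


Displacement = Vout / sensitivity.
d = 382.9 / 60.1
d = 6.371 mm

6.371 mm


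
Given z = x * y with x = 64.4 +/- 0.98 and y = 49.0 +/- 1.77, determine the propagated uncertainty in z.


For a product z = x*y, the relative uncertainty is:
uz/z = sqrt((ux/x)^2 + (uy/y)^2)
Relative uncertainties: ux/x = 0.98/64.4 = 0.015217
uy/y = 1.77/49.0 = 0.036122
z = 64.4 * 49.0 = 3155.6
uz = 3155.6 * sqrt(0.015217^2 + 0.036122^2) = 123.69

123.69


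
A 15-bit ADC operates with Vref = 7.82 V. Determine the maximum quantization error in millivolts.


The maximum quantization error is +/- LSB/2.
LSB = Vref / 2^n = 7.82 / 32768 = 0.00023865 V
Max error = LSB / 2 = 0.00023865 / 2 = 0.00011932 V
Max error = 0.1193 mV

0.1193 mV


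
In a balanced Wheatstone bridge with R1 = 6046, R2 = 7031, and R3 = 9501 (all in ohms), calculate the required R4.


At balance: R1*R4 = R2*R3, so R4 = R2*R3/R1.
R4 = 7031 * 9501 / 6046
R4 = 66801531 / 6046
R4 = 11048.88 ohm

11048.88 ohm


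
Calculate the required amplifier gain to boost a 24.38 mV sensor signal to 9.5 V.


Gain = Vout / Vin (converting to same units).
G = 9.5 V / 24.38 mV
G = 9500.0 mV / 24.38 mV
G = 389.66

389.66


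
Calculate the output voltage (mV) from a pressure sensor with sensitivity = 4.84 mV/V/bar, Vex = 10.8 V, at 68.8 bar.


Output = sensitivity * Vex * P.
Vout = 4.84 * 10.8 * 68.8
Vout = 52.272 * 68.8
Vout = 3596.31 mV

3596.31 mV


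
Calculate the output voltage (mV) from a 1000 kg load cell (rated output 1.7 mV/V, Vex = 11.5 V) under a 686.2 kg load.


Vout = rated_output * Vex * (load / capacity).
Vout = 1.7 * 11.5 * (686.2 / 1000)
Vout = 1.7 * 11.5 * 0.6862
Vout = 13.415 mV

13.415 mV


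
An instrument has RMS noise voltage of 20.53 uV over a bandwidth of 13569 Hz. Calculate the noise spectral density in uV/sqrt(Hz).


Noise spectral density = Vrms / sqrt(BW).
NSD = 20.53 / sqrt(13569)
NSD = 20.53 / 116.4861
NSD = 0.1762 uV/sqrt(Hz)

0.1762 uV/sqrt(Hz)


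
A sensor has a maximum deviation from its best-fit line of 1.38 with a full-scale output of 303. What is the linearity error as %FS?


Linearity error = (max deviation / full scale) * 100%.
Linearity = (1.38 / 303) * 100
Linearity = 0.455 %FS

0.455 %FS


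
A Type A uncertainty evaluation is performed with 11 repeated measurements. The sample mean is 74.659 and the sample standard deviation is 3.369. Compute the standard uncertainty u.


The standard uncertainty for Type A evaluation is u = s / sqrt(n).
u = 3.369 / sqrt(11)
u = 3.369 / 3.3166
u = 1.0158

1.0158


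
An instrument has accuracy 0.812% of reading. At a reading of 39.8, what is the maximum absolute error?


Absolute error = (accuracy% / 100) * reading.
Error = (0.812 / 100) * 39.8
Error = 0.00812 * 39.8
Error = 0.3232

0.3232


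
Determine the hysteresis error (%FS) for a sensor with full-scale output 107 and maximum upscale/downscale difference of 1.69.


Hysteresis = (max difference / full scale) * 100%.
H = (1.69 / 107) * 100
H = 1.579 %FS

1.579 %FS


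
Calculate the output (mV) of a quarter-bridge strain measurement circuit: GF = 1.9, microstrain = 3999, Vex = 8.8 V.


Quarter bridge output: Vout = (GF * epsilon * Vex) / 4.
Vout = (1.9 * 3999e-6 * 8.8) / 4
Vout = 0.06686328 / 4 V
Vout = 0.01671582 V = 16.7158 mV

16.7158 mV


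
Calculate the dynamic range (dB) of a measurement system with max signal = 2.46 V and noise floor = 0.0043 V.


Dynamic range = 20 * log10(Vmax / Vnoise).
DR = 20 * log10(2.46 / 0.0043)
DR = 20 * log10(572.09)
DR = 55.15 dB

55.15 dB


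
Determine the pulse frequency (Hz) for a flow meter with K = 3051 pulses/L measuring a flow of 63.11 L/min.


Frequency = K * Q / 60 (converting L/min to L/s).
f = 3051 * 63.11 / 60
f = 192548.61 / 60
f = 3209.14 Hz

3209.14 Hz


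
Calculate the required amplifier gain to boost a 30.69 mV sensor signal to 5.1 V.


Gain = Vout / Vin (converting to same units).
G = 5.1 V / 30.69 mV
G = 5100.0 mV / 30.69 mV
G = 166.18

166.18


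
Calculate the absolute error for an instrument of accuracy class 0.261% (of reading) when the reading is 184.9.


Absolute error = (accuracy% / 100) * reading.
Error = (0.261 / 100) * 184.9
Error = 0.00261 * 184.9
Error = 0.4826

0.4826


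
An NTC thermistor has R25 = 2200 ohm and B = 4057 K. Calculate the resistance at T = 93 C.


NTC thermistor equation: Rt = R25 * exp(B * (1/T - 1/T25)).
T in Kelvin: 366.15 K, T25 = 298.15 K
1/T - 1/T25 = 1/366.15 - 1/298.15 = -0.0006229
B * (1/T - 1/T25) = 4057 * -0.0006229 = -2.5271
Rt = 2200 * exp(-2.5271) = 175.8 ohm

175.8 ohm


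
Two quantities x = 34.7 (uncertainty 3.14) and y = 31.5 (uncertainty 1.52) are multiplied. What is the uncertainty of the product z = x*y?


For a product z = x*y, the relative uncertainty is:
uz/z = sqrt((ux/x)^2 + (uy/y)^2)
Relative uncertainties: ux/x = 3.14/34.7 = 0.09049
uy/y = 1.52/31.5 = 0.048254
z = 34.7 * 31.5 = 1093.1
uz = 1093.1 * sqrt(0.09049^2 + 0.048254^2) = 112.094

112.094


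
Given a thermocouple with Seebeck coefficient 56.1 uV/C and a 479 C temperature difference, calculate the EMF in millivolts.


The thermocouple output V = sensitivity * dT.
V = 56.1 uV/C * 479 C
V = 26871.9 uV
V = 26.872 mV

26.872 mV


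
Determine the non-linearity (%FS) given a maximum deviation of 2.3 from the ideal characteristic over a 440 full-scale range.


Linearity error = (max deviation / full scale) * 100%.
Linearity = (2.3 / 440) * 100
Linearity = 0.523 %FS

0.523 %FS


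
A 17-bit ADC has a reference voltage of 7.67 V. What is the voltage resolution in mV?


The resolution (LSB) of an ADC is Vref / 2^n.
LSB = 7.67 / 2^17
LSB = 7.67 / 131072
LSB = 5.852e-05 V = 0.05851746 mV

0.05851746 mV


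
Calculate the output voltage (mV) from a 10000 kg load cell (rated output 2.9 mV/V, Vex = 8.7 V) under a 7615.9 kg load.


Vout = rated_output * Vex * (load / capacity).
Vout = 2.9 * 8.7 * (7615.9 / 10000)
Vout = 2.9 * 8.7 * 0.76159
Vout = 19.215 mV

19.215 mV


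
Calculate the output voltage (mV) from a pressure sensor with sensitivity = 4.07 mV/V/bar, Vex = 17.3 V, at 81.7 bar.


Output = sensitivity * Vex * P.
Vout = 4.07 * 17.3 * 81.7
Vout = 70.411 * 81.7
Vout = 5752.58 mV

5752.58 mV


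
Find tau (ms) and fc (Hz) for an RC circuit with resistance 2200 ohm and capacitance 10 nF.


Time constant: tau = R * C.
tau = 2200 * 1.00e-08 = 2.2e-05 s
tau = 0.022 ms
Cutoff frequency: fc = 1 / (2*pi*R*C).
fc = 1 / (2*pi*2.2e-05) = 7234.32 Hz

tau = 0.022 ms, fc = 7234.32 Hz


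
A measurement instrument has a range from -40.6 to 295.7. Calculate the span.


Span = upper range - lower range.
Span = 295.7 - (-40.6)
Span = 336.3

336.3


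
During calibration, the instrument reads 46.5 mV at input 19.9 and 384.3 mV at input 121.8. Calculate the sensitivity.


Sensitivity = (y2 - y1) / (x2 - x1).
S = (384.3 - 46.5) / (121.8 - 19.9)
S = 337.8 / 101.9
S = 3.315 mV/unit

3.315 mV/unit


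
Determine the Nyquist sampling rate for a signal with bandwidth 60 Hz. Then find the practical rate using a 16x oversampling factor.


By Nyquist theorem, fs_min = 2 * fmax.
fs_min = 2 * 60 = 120 Hz
Practical rate = 16 * fs_min = 16 * 120 = 1920 Hz

fs_min = 120 Hz, fs_practical = 1920 Hz


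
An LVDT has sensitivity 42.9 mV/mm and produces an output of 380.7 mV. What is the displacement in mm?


Displacement = Vout / sensitivity.
d = 380.7 / 42.9
d = 8.874 mm

8.874 mm


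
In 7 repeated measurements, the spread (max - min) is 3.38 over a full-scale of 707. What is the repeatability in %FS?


Repeatability = (spread / full scale) * 100%.
R = (3.38 / 707) * 100
R = 0.478 %FS

0.478 %FS


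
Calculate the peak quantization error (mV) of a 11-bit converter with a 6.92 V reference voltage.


The maximum quantization error is +/- LSB/2.
LSB = Vref / 2^n = 6.92 / 2048 = 0.00337891 V
Max error = LSB / 2 = 0.00337891 / 2 = 0.00168945 V
Max error = 1.6895 mV

1.6895 mV


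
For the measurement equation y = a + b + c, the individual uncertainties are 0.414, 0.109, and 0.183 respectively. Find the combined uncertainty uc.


For a sum of independent quantities, uc = sqrt(u1^2 + u2^2 + u3^2).
uc = sqrt(0.414^2 + 0.109^2 + 0.183^2)
uc = sqrt(0.171396 + 0.011881 + 0.033489)
uc = 0.4656

0.4656


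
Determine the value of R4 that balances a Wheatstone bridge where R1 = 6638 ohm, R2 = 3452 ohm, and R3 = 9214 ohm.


At balance: R1*R4 = R2*R3, so R4 = R2*R3/R1.
R4 = 3452 * 9214 / 6638
R4 = 31806728 / 6638
R4 = 4791.61 ohm

4791.61 ohm


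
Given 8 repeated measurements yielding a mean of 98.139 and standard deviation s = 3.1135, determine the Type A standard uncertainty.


The standard uncertainty for Type A evaluation is u = s / sqrt(n).
u = 3.1135 / sqrt(8)
u = 3.1135 / 2.8284
u = 1.1008

1.1008


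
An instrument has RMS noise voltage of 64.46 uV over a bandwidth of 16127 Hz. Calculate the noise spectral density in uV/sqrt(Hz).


Noise spectral density = Vrms / sqrt(BW).
NSD = 64.46 / sqrt(16127)
NSD = 64.46 / 126.9921
NSD = 0.5076 uV/sqrt(Hz)

0.5076 uV/sqrt(Hz)


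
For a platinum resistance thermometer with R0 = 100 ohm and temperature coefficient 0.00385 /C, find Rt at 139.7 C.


The RTD equation: Rt = R0 * (1 + alpha * T).
Rt = 100 * (1 + 0.00385 * 139.7)
Rt = 100 * (1 + 0.537845)
Rt = 100 * 1.537845
Rt = 153.784 ohm

153.784 ohm


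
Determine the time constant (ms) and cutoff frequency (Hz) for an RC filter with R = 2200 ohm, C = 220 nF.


Time constant: tau = R * C.
tau = 2200 * 2.20e-07 = 0.000484 s
tau = 0.484 ms
Cutoff frequency: fc = 1 / (2*pi*R*C).
fc = 1 / (2*pi*0.000484) = 328.83 Hz

tau = 0.484 ms, fc = 328.83 Hz


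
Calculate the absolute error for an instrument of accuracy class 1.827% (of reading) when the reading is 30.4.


Absolute error = (accuracy% / 100) * reading.
Error = (1.827 / 100) * 30.4
Error = 0.01827 * 30.4
Error = 0.5554

0.5554


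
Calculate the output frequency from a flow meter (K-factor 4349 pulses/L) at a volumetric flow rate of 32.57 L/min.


Frequency = K * Q / 60 (converting L/min to L/s).
f = 4349 * 32.57 / 60
f = 141646.93 / 60
f = 2360.78 Hz

2360.78 Hz


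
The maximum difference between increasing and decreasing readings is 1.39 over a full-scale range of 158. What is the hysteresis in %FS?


Hysteresis = (max difference / full scale) * 100%.
H = (1.39 / 158) * 100
H = 0.88 %FS

0.88 %FS


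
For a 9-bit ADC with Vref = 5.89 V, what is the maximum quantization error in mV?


The maximum quantization error is +/- LSB/2.
LSB = Vref / 2^n = 5.89 / 512 = 0.01150391 V
Max error = LSB / 2 = 0.01150391 / 2 = 0.00575195 V
Max error = 5.752 mV

5.752 mV


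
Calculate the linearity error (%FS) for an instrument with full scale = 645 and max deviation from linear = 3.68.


Linearity error = (max deviation / full scale) * 100%.
Linearity = (3.68 / 645) * 100
Linearity = 0.571 %FS

0.571 %FS


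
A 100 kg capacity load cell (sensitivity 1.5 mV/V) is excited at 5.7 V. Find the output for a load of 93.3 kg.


Vout = rated_output * Vex * (load / capacity).
Vout = 1.5 * 5.7 * (93.3 / 100)
Vout = 1.5 * 5.7 * 0.933
Vout = 7.977 mV

7.977 mV


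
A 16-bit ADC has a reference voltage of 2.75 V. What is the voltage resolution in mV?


The resolution (LSB) of an ADC is Vref / 2^n.
LSB = 2.75 / 2^16
LSB = 2.75 / 65536
LSB = 4.196e-05 V = 0.04196167 mV

0.04196167 mV


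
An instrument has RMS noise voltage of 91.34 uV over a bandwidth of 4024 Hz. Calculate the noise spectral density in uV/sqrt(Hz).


Noise spectral density = Vrms / sqrt(BW).
NSD = 91.34 / sqrt(4024)
NSD = 91.34 / 63.435
NSD = 1.4399 uV/sqrt(Hz)

1.4399 uV/sqrt(Hz)


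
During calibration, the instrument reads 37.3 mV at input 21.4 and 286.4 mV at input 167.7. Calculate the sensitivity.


Sensitivity = (y2 - y1) / (x2 - x1).
S = (286.4 - 37.3) / (167.7 - 21.4)
S = 249.1 / 146.3
S = 1.7027 mV/unit

1.7027 mV/unit


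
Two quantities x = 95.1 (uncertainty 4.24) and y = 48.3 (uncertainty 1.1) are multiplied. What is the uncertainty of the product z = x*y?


For a product z = x*y, the relative uncertainty is:
uz/z = sqrt((ux/x)^2 + (uy/y)^2)
Relative uncertainties: ux/x = 4.24/95.1 = 0.044585
uy/y = 1.1/48.3 = 0.022774
z = 95.1 * 48.3 = 4593.3
uz = 4593.3 * sqrt(0.044585^2 + 0.022774^2) = 229.963

229.963


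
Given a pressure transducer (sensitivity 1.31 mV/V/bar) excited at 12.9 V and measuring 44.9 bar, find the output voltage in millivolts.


Output = sensitivity * Vex * P.
Vout = 1.31 * 12.9 * 44.9
Vout = 16.899 * 44.9
Vout = 758.77 mV

758.77 mV


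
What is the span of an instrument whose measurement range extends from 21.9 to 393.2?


Span = upper range - lower range.
Span = 393.2 - (21.9)
Span = 371.3

371.3


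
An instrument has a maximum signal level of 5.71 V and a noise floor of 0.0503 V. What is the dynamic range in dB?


Dynamic range = 20 * log10(Vmax / Vnoise).
DR = 20 * log10(5.71 / 0.0503)
DR = 20 * log10(113.52)
DR = 41.1 dB

41.1 dB


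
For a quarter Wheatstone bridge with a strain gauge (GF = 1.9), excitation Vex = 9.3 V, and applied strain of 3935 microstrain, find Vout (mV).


Quarter bridge output: Vout = (GF * epsilon * Vex) / 4.
Vout = (1.9 * 3935e-6 * 9.3) / 4
Vout = 0.06953145 / 4 V
Vout = 0.01738286 V = 17.3829 mV

17.3829 mV


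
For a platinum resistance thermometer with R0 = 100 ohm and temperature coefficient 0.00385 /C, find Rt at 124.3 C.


The RTD equation: Rt = R0 * (1 + alpha * T).
Rt = 100 * (1 + 0.00385 * 124.3)
Rt = 100 * (1 + 0.478555)
Rt = 100 * 1.478555
Rt = 147.856 ohm

147.856 ohm


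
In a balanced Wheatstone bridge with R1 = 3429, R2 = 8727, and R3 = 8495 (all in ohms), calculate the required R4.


At balance: R1*R4 = R2*R3, so R4 = R2*R3/R1.
R4 = 8727 * 8495 / 3429
R4 = 74135865 / 3429
R4 = 21620.26 ohm

21620.26 ohm


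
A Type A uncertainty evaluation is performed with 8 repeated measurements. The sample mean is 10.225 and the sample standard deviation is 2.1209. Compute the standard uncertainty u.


The standard uncertainty for Type A evaluation is u = s / sqrt(n).
u = 2.1209 / sqrt(8)
u = 2.1209 / 2.8284
u = 0.7499

0.7499


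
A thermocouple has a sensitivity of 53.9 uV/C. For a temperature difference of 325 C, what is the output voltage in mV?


The thermocouple output V = sensitivity * dT.
V = 53.9 uV/C * 325 C
V = 17517.5 uV
V = 17.517 mV

17.517 mV


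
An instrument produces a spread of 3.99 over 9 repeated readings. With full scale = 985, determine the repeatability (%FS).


Repeatability = (spread / full scale) * 100%.
R = (3.99 / 985) * 100
R = 0.405 %FS

0.405 %FS


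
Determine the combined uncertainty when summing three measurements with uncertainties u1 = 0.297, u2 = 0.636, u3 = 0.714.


For a sum of independent quantities, uc = sqrt(u1^2 + u2^2 + u3^2).
uc = sqrt(0.297^2 + 0.636^2 + 0.714^2)
uc = sqrt(0.088209 + 0.404496 + 0.509796)
uc = 1.0012

1.0012


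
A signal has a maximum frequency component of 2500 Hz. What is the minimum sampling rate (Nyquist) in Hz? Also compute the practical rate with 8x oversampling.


By Nyquist theorem, fs_min = 2 * fmax.
fs_min = 2 * 2500 = 5000 Hz
Practical rate = 8 * fs_min = 8 * 5000 = 40000 Hz

fs_min = 5000 Hz, fs_practical = 40000 Hz


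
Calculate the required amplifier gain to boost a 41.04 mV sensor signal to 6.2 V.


Gain = Vout / Vin (converting to same units).
G = 6.2 V / 41.04 mV
G = 6200.0 mV / 41.04 mV
G = 151.07

151.07


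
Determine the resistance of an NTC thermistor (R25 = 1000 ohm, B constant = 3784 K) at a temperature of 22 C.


NTC thermistor equation: Rt = R25 * exp(B * (1/T - 1/T25)).
T in Kelvin: 295.15 K, T25 = 298.15 K
1/T - 1/T25 = 1/295.15 - 1/298.15 = 3.409e-05
B * (1/T - 1/T25) = 3784 * 3.409e-05 = 0.129
Rt = 1000 * exp(0.129) = 1137.7 ohm

1137.7 ohm


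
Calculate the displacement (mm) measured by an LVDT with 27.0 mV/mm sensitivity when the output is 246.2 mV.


Displacement = Vout / sensitivity.
d = 246.2 / 27.0
d = 9.119 mm

9.119 mm


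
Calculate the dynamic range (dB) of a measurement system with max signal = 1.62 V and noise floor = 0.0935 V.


Dynamic range = 20 * log10(Vmax / Vnoise).
DR = 20 * log10(1.62 / 0.0935)
DR = 20 * log10(17.33)
DR = 24.77 dB

24.77 dB


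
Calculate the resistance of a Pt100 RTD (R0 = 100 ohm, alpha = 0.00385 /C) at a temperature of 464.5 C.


The RTD equation: Rt = R0 * (1 + alpha * T).
Rt = 100 * (1 + 0.00385 * 464.5)
Rt = 100 * (1 + 1.788325)
Rt = 100 * 2.788325
Rt = 278.833 ohm

278.833 ohm


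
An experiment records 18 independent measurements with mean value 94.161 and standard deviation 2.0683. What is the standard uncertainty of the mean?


The standard uncertainty for Type A evaluation is u = s / sqrt(n).
u = 2.0683 / sqrt(18)
u = 2.0683 / 4.2426
u = 0.4875

0.4875


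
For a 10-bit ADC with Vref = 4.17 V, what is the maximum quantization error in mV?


The maximum quantization error is +/- LSB/2.
LSB = Vref / 2^n = 4.17 / 1024 = 0.00407227 V
Max error = LSB / 2 = 0.00407227 / 2 = 0.00203613 V
Max error = 2.0361 mV

2.0361 mV


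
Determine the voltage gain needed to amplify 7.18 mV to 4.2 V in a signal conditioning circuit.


Gain = Vout / Vin (converting to same units).
G = 4.2 V / 7.18 mV
G = 4200.0 mV / 7.18 mV
G = 584.96

584.96


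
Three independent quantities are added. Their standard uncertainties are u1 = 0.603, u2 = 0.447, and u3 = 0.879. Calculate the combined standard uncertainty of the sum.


For a sum of independent quantities, uc = sqrt(u1^2 + u2^2 + u3^2).
uc = sqrt(0.603^2 + 0.447^2 + 0.879^2)
uc = sqrt(0.363609 + 0.199809 + 0.772641)
uc = 1.1559

1.1559


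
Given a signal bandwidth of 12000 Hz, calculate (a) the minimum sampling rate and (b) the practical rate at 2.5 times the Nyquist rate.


By Nyquist theorem, fs_min = 2 * fmax.
fs_min = 2 * 12000 = 24000 Hz
Practical rate = 2.5 * fs_min = 2.5 * 24000 = 60000 Hz

fs_min = 24000 Hz, fs_practical = 60000 Hz


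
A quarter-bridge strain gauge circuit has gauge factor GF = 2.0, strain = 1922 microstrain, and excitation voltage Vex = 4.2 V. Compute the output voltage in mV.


Quarter bridge output: Vout = (GF * epsilon * Vex) / 4.
Vout = (2.0 * 1922e-6 * 4.2) / 4
Vout = 0.0161448 / 4 V
Vout = 0.0040362 V = 4.0362 mV

4.0362 mV


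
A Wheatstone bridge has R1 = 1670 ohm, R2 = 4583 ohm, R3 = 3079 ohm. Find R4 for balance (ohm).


At balance: R1*R4 = R2*R3, so R4 = R2*R3/R1.
R4 = 4583 * 3079 / 1670
R4 = 14111057 / 1670
R4 = 8449.73 ohm

8449.73 ohm


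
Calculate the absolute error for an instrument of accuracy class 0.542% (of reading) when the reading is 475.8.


Absolute error = (accuracy% / 100) * reading.
Error = (0.542 / 100) * 475.8
Error = 0.00542 * 475.8
Error = 2.5788

2.5788


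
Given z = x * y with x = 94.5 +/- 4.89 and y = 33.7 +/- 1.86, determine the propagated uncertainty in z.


For a product z = x*y, the relative uncertainty is:
uz/z = sqrt((ux/x)^2 + (uy/y)^2)
Relative uncertainties: ux/x = 4.89/94.5 = 0.051746
uy/y = 1.86/33.7 = 0.055193
z = 94.5 * 33.7 = 3184.7
uz = 3184.7 * sqrt(0.051746^2 + 0.055193^2) = 240.939

240.939


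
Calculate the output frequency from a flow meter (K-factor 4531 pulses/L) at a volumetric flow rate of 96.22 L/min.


Frequency = K * Q / 60 (converting L/min to L/s).
f = 4531 * 96.22 / 60
f = 435972.82 / 60
f = 7266.21 Hz

7266.21 Hz


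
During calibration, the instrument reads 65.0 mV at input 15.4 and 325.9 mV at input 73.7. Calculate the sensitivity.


Sensitivity = (y2 - y1) / (x2 - x1).
S = (325.9 - 65.0) / (73.7 - 15.4)
S = 260.9 / 58.3
S = 4.4751 mV/unit

4.4751 mV/unit


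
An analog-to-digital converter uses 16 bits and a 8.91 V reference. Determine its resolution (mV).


The resolution (LSB) of an ADC is Vref / 2^n.
LSB = 8.91 / 2^16
LSB = 8.91 / 65536
LSB = 0.00013596 V = 0.13595581 mV

0.13595581 mV


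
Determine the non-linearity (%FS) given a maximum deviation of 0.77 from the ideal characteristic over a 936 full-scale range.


Linearity error = (max deviation / full scale) * 100%.
Linearity = (0.77 / 936) * 100
Linearity = 0.082 %FS

0.082 %FS


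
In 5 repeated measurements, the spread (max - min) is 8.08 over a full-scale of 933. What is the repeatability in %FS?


Repeatability = (spread / full scale) * 100%.
R = (8.08 / 933) * 100
R = 0.866 %FS

0.866 %FS


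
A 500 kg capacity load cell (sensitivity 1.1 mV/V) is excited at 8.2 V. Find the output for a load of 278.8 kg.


Vout = rated_output * Vex * (load / capacity).
Vout = 1.1 * 8.2 * (278.8 / 500)
Vout = 1.1 * 8.2 * 0.5576
Vout = 5.03 mV

5.03 mV


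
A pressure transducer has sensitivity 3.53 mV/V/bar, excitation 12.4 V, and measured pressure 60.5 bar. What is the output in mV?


Output = sensitivity * Vex * P.
Vout = 3.53 * 12.4 * 60.5
Vout = 43.772 * 60.5
Vout = 2648.21 mV

2648.21 mV


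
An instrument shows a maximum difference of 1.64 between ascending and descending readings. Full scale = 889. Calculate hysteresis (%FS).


Hysteresis = (max difference / full scale) * 100%.
H = (1.64 / 889) * 100
H = 0.184 %FS

0.184 %FS


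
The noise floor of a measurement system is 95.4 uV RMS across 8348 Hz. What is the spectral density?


Noise spectral density = Vrms / sqrt(BW).
NSD = 95.4 / sqrt(8348)
NSD = 95.4 / 91.3674
NSD = 1.0441 uV/sqrt(Hz)

1.0441 uV/sqrt(Hz)


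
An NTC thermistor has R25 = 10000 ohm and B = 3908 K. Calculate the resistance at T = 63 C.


NTC thermistor equation: Rt = R25 * exp(B * (1/T - 1/T25)).
T in Kelvin: 336.15 K, T25 = 298.15 K
1/T - 1/T25 = 1/336.15 - 1/298.15 = -0.00037915
B * (1/T - 1/T25) = 3908 * -0.00037915 = -1.4817
Rt = 10000 * exp(-1.4817) = 2272.4 ohm

2272.4 ohm


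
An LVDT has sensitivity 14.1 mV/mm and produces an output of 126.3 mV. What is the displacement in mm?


Displacement = Vout / sensitivity.
d = 126.3 / 14.1
d = 8.957 mm

8.957 mm


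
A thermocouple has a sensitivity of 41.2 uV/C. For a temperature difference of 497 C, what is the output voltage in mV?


The thermocouple output V = sensitivity * dT.
V = 41.2 uV/C * 497 C
V = 20476.4 uV
V = 20.476 mV

20.476 mV


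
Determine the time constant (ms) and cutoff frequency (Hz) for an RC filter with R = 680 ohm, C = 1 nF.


Time constant: tau = R * C.
tau = 680 * 1.00e-09 = 6.8e-07 s
tau = 0.0007 ms
Cutoff frequency: fc = 1 / (2*pi*R*C).
fc = 1 / (2*pi*6.8e-07) = 234051.39 Hz

tau = 0.0007 ms, fc = 234051.39 Hz


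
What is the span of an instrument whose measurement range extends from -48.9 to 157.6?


Span = upper range - lower range.
Span = 157.6 - (-48.9)
Span = 206.5

206.5


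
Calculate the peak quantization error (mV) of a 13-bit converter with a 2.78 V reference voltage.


The maximum quantization error is +/- LSB/2.
LSB = Vref / 2^n = 2.78 / 8192 = 0.00033936 V
Max error = LSB / 2 = 0.00033936 / 2 = 0.00016968 V
Max error = 0.1697 mV

0.1697 mV


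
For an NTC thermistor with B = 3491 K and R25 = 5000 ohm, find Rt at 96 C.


NTC thermistor equation: Rt = R25 * exp(B * (1/T - 1/T25)).
T in Kelvin: 369.15 K, T25 = 298.15 K
1/T - 1/T25 = 1/369.15 - 1/298.15 = -0.00064509
B * (1/T - 1/T25) = 3491 * -0.00064509 = -2.252
Rt = 5000 * exp(-2.252) = 525.9 ohm

525.9 ohm


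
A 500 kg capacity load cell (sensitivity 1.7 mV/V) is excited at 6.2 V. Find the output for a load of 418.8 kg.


Vout = rated_output * Vex * (load / capacity).
Vout = 1.7 * 6.2 * (418.8 / 500)
Vout = 1.7 * 6.2 * 0.8376
Vout = 8.828 mV

8.828 mV


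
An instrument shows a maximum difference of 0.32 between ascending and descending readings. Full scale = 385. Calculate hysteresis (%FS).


Hysteresis = (max difference / full scale) * 100%.
H = (0.32 / 385) * 100
H = 0.083 %FS

0.083 %FS


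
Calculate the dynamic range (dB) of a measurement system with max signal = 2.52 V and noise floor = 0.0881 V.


Dynamic range = 20 * log10(Vmax / Vnoise).
DR = 20 * log10(2.52 / 0.0881)
DR = 20 * log10(28.6)
DR = 29.13 dB

29.13 dB


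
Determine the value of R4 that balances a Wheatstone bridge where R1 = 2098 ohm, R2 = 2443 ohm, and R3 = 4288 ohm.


At balance: R1*R4 = R2*R3, so R4 = R2*R3/R1.
R4 = 2443 * 4288 / 2098
R4 = 10475584 / 2098
R4 = 4993.13 ohm

4993.13 ohm


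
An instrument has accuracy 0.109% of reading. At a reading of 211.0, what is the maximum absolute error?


Absolute error = (accuracy% / 100) * reading.
Error = (0.109 / 100) * 211.0
Error = 0.00109 * 211.0
Error = 0.23

0.23


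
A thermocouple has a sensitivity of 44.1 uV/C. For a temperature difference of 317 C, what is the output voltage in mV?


The thermocouple output V = sensitivity * dT.
V = 44.1 uV/C * 317 C
V = 13979.7 uV
V = 13.98 mV

13.98 mV


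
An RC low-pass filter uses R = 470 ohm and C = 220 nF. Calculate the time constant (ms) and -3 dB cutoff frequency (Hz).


Time constant: tau = R * C.
tau = 470 * 2.20e-07 = 0.0001034 s
tau = 0.1034 ms
Cutoff frequency: fc = 1 / (2*pi*R*C).
fc = 1 / (2*pi*0.0001034) = 1539.22 Hz

tau = 0.1034 ms, fc = 1539.22 Hz


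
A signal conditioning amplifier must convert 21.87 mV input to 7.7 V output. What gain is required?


Gain = Vout / Vin (converting to same units).
G = 7.7 V / 21.87 mV
G = 7700.0 mV / 21.87 mV
G = 352.08

352.08


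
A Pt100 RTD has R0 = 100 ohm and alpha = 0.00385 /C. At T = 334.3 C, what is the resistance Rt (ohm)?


The RTD equation: Rt = R0 * (1 + alpha * T).
Rt = 100 * (1 + 0.00385 * 334.3)
Rt = 100 * (1 + 1.287055)
Rt = 100 * 2.287055
Rt = 228.706 ohm

228.706 ohm


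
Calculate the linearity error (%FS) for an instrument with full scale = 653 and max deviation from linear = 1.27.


Linearity error = (max deviation / full scale) * 100%.
Linearity = (1.27 / 653) * 100
Linearity = 0.194 %FS

0.194 %FS


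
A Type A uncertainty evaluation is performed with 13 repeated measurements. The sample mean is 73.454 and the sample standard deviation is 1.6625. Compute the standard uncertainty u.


The standard uncertainty for Type A evaluation is u = s / sqrt(n).
u = 1.6625 / sqrt(13)
u = 1.6625 / 3.6056
u = 0.4611

0.4611


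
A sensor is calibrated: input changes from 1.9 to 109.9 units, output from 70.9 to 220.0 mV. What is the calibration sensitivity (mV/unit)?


Sensitivity = (y2 - y1) / (x2 - x1).
S = (220.0 - 70.9) / (109.9 - 1.9)
S = 149.1 / 108.0
S = 1.3806 mV/unit

1.3806 mV/unit


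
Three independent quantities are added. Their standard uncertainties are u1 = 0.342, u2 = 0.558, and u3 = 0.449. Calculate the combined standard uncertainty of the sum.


For a sum of independent quantities, uc = sqrt(u1^2 + u2^2 + u3^2).
uc = sqrt(0.342^2 + 0.558^2 + 0.449^2)
uc = sqrt(0.116964 + 0.311364 + 0.201601)
uc = 0.7937

0.7937


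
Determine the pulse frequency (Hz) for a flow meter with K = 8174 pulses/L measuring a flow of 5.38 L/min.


Frequency = K * Q / 60 (converting L/min to L/s).
f = 8174 * 5.38 / 60
f = 43976.12 / 60
f = 732.94 Hz

732.94 Hz


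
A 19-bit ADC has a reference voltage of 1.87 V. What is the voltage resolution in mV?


The resolution (LSB) of an ADC is Vref / 2^n.
LSB = 1.87 / 2^19
LSB = 1.87 / 524288
LSB = 3.57e-06 V = 0.00356674 mV

0.00356674 mV


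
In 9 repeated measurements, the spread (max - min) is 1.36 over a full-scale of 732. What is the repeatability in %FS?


Repeatability = (spread / full scale) * 100%.
R = (1.36 / 732) * 100
R = 0.186 %FS

0.186 %FS


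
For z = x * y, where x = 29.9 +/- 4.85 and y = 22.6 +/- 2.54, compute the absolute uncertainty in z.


For a product z = x*y, the relative uncertainty is:
uz/z = sqrt((ux/x)^2 + (uy/y)^2)
Relative uncertainties: ux/x = 4.85/29.9 = 0.162207
uy/y = 2.54/22.6 = 0.112389
z = 29.9 * 22.6 = 675.7
uz = 675.7 * sqrt(0.162207^2 + 0.112389^2) = 133.35

133.35


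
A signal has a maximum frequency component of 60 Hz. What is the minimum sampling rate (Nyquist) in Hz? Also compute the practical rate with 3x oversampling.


By Nyquist theorem, fs_min = 2 * fmax.
fs_min = 2 * 60 = 120 Hz
Practical rate = 3 * fs_min = 3 * 120 = 360 Hz

fs_min = 120 Hz, fs_practical = 360 Hz


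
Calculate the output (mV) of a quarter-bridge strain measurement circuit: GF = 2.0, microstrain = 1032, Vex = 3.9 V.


Quarter bridge output: Vout = (GF * epsilon * Vex) / 4.
Vout = (2.0 * 1032e-6 * 3.9) / 4
Vout = 0.0080496 / 4 V
Vout = 0.0020124 V = 2.0124 mV

2.0124 mV


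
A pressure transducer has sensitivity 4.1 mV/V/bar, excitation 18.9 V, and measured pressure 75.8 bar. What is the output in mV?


Output = sensitivity * Vex * P.
Vout = 4.1 * 18.9 * 75.8
Vout = 77.49 * 75.8
Vout = 5873.74 mV

5873.74 mV


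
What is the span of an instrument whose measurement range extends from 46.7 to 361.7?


Span = upper range - lower range.
Span = 361.7 - (46.7)
Span = 315.0

315.0


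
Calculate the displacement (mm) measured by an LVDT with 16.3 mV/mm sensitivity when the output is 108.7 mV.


Displacement = Vout / sensitivity.
d = 108.7 / 16.3
d = 6.669 mm

6.669 mm


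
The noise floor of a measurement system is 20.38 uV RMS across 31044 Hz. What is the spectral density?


Noise spectral density = Vrms / sqrt(BW).
NSD = 20.38 / sqrt(31044)
NSD = 20.38 / 176.1931
NSD = 0.1157 uV/sqrt(Hz)

0.1157 uV/sqrt(Hz)


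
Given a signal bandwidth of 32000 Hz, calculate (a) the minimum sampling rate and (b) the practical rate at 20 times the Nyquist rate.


By Nyquist theorem, fs_min = 2 * fmax.
fs_min = 2 * 32000 = 64000 Hz
Practical rate = 20 * fs_min = 20 * 64000 = 1280000 Hz

fs_min = 64000 Hz, fs_practical = 1280000 Hz


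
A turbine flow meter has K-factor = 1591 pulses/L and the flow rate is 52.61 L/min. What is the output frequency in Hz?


Frequency = K * Q / 60 (converting L/min to L/s).
f = 1591 * 52.61 / 60
f = 83702.51 / 60
f = 1395.04 Hz

1395.04 Hz


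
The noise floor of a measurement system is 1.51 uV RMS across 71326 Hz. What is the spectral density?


Noise spectral density = Vrms / sqrt(BW).
NSD = 1.51 / sqrt(71326)
NSD = 1.51 / 267.0693
NSD = 0.0057 uV/sqrt(Hz)

0.0057 uV/sqrt(Hz)


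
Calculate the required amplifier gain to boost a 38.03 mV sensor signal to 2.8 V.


Gain = Vout / Vin (converting to same units).
G = 2.8 V / 38.03 mV
G = 2800.0 mV / 38.03 mV
G = 73.63

73.63


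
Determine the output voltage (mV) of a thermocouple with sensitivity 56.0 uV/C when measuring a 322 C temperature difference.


The thermocouple output V = sensitivity * dT.
V = 56.0 uV/C * 322 C
V = 18032.0 uV
V = 18.032 mV

18.032 mV


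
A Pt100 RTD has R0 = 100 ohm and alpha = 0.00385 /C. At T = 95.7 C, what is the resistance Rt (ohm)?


The RTD equation: Rt = R0 * (1 + alpha * T).
Rt = 100 * (1 + 0.00385 * 95.7)
Rt = 100 * (1 + 0.368445)
Rt = 100 * 1.368445
Rt = 136.844 ohm

136.844 ohm


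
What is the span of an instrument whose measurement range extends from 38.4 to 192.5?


Span = upper range - lower range.
Span = 192.5 - (38.4)
Span = 154.1

154.1


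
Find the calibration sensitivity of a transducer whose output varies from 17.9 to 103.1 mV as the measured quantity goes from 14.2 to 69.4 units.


Sensitivity = (y2 - y1) / (x2 - x1).
S = (103.1 - 17.9) / (69.4 - 14.2)
S = 85.2 / 55.2
S = 1.5435 mV/unit

1.5435 mV/unit


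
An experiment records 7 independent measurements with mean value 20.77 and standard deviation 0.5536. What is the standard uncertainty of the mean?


The standard uncertainty for Type A evaluation is u = s / sqrt(n).
u = 0.5536 / sqrt(7)
u = 0.5536 / 2.6458
u = 0.2092

0.2092


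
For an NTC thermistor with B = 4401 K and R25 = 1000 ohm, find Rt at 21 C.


NTC thermistor equation: Rt = R25 * exp(B * (1/T - 1/T25)).
T in Kelvin: 294.15 K, T25 = 298.15 K
1/T - 1/T25 = 1/294.15 - 1/298.15 = 4.561e-05
B * (1/T - 1/T25) = 4401 * 4.561e-05 = 0.2007
Rt = 1000 * exp(0.2007) = 1222.3 ohm

1222.3 ohm


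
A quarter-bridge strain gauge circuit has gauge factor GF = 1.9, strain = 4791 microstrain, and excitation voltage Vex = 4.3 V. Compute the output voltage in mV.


Quarter bridge output: Vout = (GF * epsilon * Vex) / 4.
Vout = (1.9 * 4791e-6 * 4.3) / 4
Vout = 0.03914247 / 4 V
Vout = 0.00978562 V = 9.7856 mV

9.7856 mV


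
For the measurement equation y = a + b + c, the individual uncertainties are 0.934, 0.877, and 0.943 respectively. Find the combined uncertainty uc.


For a sum of independent quantities, uc = sqrt(u1^2 + u2^2 + u3^2).
uc = sqrt(0.934^2 + 0.877^2 + 0.943^2)
uc = sqrt(0.872356 + 0.769129 + 0.889249)
uc = 1.5908

1.5908


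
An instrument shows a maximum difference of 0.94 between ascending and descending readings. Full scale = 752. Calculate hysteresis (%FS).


Hysteresis = (max difference / full scale) * 100%.
H = (0.94 / 752) * 100
H = 0.125 %FS

0.125 %FS


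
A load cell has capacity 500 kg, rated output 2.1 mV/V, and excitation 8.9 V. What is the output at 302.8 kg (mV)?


Vout = rated_output * Vex * (load / capacity).
Vout = 2.1 * 8.9 * (302.8 / 500)
Vout = 2.1 * 8.9 * 0.6056
Vout = 11.319 mV

11.319 mV


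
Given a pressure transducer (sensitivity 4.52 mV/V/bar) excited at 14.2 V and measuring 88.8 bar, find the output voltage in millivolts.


Output = sensitivity * Vex * P.
Vout = 4.52 * 14.2 * 88.8
Vout = 64.184 * 88.8
Vout = 5699.54 mV

5699.54 mV


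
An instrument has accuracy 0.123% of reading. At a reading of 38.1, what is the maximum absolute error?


Absolute error = (accuracy% / 100) * reading.
Error = (0.123 / 100) * 38.1
Error = 0.00123 * 38.1
Error = 0.0469

0.0469


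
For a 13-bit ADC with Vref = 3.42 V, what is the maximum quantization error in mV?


The maximum quantization error is +/- LSB/2.
LSB = Vref / 2^n = 3.42 / 8192 = 0.00041748 V
Max error = LSB / 2 = 0.00041748 / 2 = 0.00020874 V
Max error = 0.2087 mV

0.2087 mV


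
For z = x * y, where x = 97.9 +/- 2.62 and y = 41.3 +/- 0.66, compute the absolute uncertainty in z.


For a product z = x*y, the relative uncertainty is:
uz/z = sqrt((ux/x)^2 + (uy/y)^2)
Relative uncertainties: ux/x = 2.62/97.9 = 0.026762
uy/y = 0.66/41.3 = 0.015981
z = 97.9 * 41.3 = 4043.3
uz = 4043.3 * sqrt(0.026762^2 + 0.015981^2) = 126.03

126.03


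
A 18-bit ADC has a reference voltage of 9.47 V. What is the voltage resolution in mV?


The resolution (LSB) of an ADC is Vref / 2^n.
LSB = 9.47 / 2^18
LSB = 9.47 / 262144
LSB = 3.613e-05 V = 0.03612518 mV

0.03612518 mV


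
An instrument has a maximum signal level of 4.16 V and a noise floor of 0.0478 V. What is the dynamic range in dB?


Dynamic range = 20 * log10(Vmax / Vnoise).
DR = 20 * log10(4.16 / 0.0478)
DR = 20 * log10(87.03)
DR = 38.79 dB

38.79 dB


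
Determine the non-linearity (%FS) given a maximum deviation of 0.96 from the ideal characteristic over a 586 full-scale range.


Linearity error = (max deviation / full scale) * 100%.
Linearity = (0.96 / 586) * 100
Linearity = 0.164 %FS

0.164 %FS


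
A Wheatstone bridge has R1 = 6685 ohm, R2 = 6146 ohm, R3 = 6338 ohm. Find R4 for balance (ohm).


At balance: R1*R4 = R2*R3, so R4 = R2*R3/R1.
R4 = 6146 * 6338 / 6685
R4 = 38953348 / 6685
R4 = 5826.98 ohm

5826.98 ohm


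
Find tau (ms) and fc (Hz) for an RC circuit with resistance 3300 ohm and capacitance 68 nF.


Time constant: tau = R * C.
tau = 3300 * 6.80e-08 = 0.0002244 s
tau = 0.2244 ms
Cutoff frequency: fc = 1 / (2*pi*R*C).
fc = 1 / (2*pi*0.0002244) = 709.25 Hz

tau = 0.2244 ms, fc = 709.25 Hz


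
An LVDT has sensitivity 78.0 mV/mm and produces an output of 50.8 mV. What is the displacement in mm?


Displacement = Vout / sensitivity.
d = 50.8 / 78.0
d = 0.651 mm

0.651 mm


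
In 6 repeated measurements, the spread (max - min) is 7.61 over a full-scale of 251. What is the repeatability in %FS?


Repeatability = (spread / full scale) * 100%.
R = (7.61 / 251) * 100
R = 3.032 %FS

3.032 %FS


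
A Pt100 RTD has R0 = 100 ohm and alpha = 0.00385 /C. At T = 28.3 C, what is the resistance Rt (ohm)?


The RTD equation: Rt = R0 * (1 + alpha * T).
Rt = 100 * (1 + 0.00385 * 28.3)
Rt = 100 * (1 + 0.108955)
Rt = 100 * 1.108955
Rt = 110.895 ohm

110.895 ohm


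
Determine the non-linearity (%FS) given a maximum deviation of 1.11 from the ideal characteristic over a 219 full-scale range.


Linearity error = (max deviation / full scale) * 100%.
Linearity = (1.11 / 219) * 100
Linearity = 0.507 %FS

0.507 %FS


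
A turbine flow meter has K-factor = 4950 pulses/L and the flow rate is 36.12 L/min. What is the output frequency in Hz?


Frequency = K * Q / 60 (converting L/min to L/s).
f = 4950 * 36.12 / 60
f = 178794.0 / 60
f = 2979.9 Hz

2979.9 Hz


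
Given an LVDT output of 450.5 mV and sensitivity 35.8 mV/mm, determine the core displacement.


Displacement = Vout / sensitivity.
d = 450.5 / 35.8
d = 12.584 mm

12.584 mm
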